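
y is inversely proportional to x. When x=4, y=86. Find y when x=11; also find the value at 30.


Inverse proportion: x × y = constant
k = 4 × 86 = 344
At x=11: k/11 = 31.27
At x=30: k/30 = 11.47
= 31.27 and 11.47

31.27 and 11.47


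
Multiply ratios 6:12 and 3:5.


Compound ratio = (6×3) : (12×5)
= 18:60
GCD = 6
= 3:10

3:10


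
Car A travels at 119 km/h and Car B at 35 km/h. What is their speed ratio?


Ratio = 119:35
GCD = 7
Simplified = 17:5
Time ratio (same distance) = 5:17
Speed ratio = 17:5

17:5


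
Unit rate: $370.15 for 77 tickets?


Unit rate = total / quantity
= 370.15 / 77
= $4.81 per unit

$4.81 per unit


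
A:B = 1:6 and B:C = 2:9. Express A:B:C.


Match B: multiply A:B by 2 → 2:12
Multiply B:C by 6 → 12:54
Combined: 2:12:54
GCD = 2
= 1:6:27

1:6:27


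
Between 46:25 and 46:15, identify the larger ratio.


46/25 = 1.8400
46/15 = 3.0667
1.8400 < 3.0667, so 46:25 is less
= 46:15

46:15


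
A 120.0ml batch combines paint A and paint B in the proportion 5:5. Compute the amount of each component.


Total parts = 5 + 5 = 10
paint A: 120.0 × 5/10 = 60.0ml
paint B: 120.0 × 5/10 = 60.0ml
= 60.0ml and 60.0ml

60.0ml and 60.0ml


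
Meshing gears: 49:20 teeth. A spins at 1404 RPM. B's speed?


Gear ratio = 49:20 = 49:20
RPM_B = RPM_A × (teeth_A / teeth_B)
= 1404 × (49/20)
= 3439.8 RPM

3439.8 RPM


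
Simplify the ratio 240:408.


GCD(240, 408) = 24
240/24 : 408/24
= 10:17

10:17


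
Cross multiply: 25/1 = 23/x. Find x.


Cross multiply: 25 × x = 1 × 23
25x = 23
x = 23 / 25
= 0.92

0.92


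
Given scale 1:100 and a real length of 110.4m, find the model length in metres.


Model size = real / scale
= 110.4 / 100
= 1.1040 m

1.1040 m


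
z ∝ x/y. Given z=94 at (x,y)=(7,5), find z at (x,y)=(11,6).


z = k·x/y
Solve for k using the known point: k = z·y/x = 94×5/7 = 470/7 ≈ 67.1429
Now evaluate at x=11, y=6:
z = k × 11 / 6 = (470 × 11) / (7 × 6) = 5170/42
≈ 123.0952

123.0952


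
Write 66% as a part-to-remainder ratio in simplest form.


66% means 66 parts out of 100; remainder = 34
Part : remainder = 66:34
GCD = 2
= 33:17

33:17


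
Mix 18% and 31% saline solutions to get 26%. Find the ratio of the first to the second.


Let x parts of 18% mix with y parts of 31%.
18x + 31y = 26(x + y)
18x + 31y = 26x + 26y
x(18 - 26) = y(26 - 31)
x/y = (31 - 26)/(26 - 18) = 5/8
Simplify: 5:8
= 5:8

5:8


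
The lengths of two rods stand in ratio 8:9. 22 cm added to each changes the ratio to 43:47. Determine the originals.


Let A = 8k, B = 9k.
(8k + 22) / (9k + 22) = 43/47
Cross-multiply: 47(8k + 22) = 43(9k + 22)
376k + 1034 = 387k + 946
376k - 387k = 946 - 1034
-11k = -88
k = -88/-11 = 8
A = 8×8 = 64, B = 9×8 = 72
= A = 64, B = 72

A = 64, B = 72


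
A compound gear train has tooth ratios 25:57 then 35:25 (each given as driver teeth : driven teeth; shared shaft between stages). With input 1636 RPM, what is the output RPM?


Stage 1: RPM_B = RPM_A × t_A/t_B = 1636 × 25/57 = 40900/57 ≈ 717.54
B and C share a shaft → RPM_C = RPM_B
Stage 2: RPM_D = RPM_C × t_C/t_D = RPM_A × (t_A×t_C)/(t_B×t_D)
Overall ratio = (25×35)/(57×25) = 875/1425
RPM_D = 1636 × 875/1425 = 1431500/1425
≈ 1004.56 RPM

1004.56 RPM


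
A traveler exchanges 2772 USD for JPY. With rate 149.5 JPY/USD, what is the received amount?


Amount × rate = 2772 × 149.5
= 414414.00 JPY

414414.00 JPY


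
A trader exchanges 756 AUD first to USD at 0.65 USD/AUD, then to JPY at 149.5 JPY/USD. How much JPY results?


Step 1: 756 AUD × 0.65 = 491.40 USD
Step 2: 491.40 USD × 149.5 = 73464.30 JPY
Implied rate AUD→JPY = 0.65 × 149.5 = 97.1750
= 73464.30 JPY

73464.30 JPY


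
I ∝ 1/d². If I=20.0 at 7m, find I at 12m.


I₁d₁² = I₂d₂²
I₂ = I₁ × (d₁/d₂)²
= 20.0 × (7/12)²
= 20.0 × 49/144
= 980/144
≈ 6.8056

6.8056


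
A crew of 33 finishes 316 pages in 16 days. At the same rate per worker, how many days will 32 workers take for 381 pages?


Days ∝ work / workers, so d₂ = d₁ × (m₁/m₂) × (w₂/w₁)
Workers factor (inverse): 33/32 ≈ 1.0313
Work factor (direct): 381/316 ≈ 1.2057
d₂ = 16 × 33/32 × 381/316 = (16 × 33 × 381) / (32 × 316) = 201168/10112
≈ 19.89 days

19.89 days


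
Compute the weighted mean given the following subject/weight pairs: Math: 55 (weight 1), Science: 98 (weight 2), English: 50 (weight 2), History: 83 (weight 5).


Numerator = 55×1 + 98×2 + 50×2 + 83×5
= 55 + 196 + 100 + 415
= 766
Total weight = 10
Weighted avg = 766/10
= 76.60

76.60


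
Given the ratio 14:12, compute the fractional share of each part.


Total parts = 14 + 12 = 26
First part: 14/26 = 7/13
Second part: 12/26 = 6/13
= 7/13 and 6/13

7/13 and 6/13


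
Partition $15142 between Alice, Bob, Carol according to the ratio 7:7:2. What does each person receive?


Total parts = 7 + 7 + 2 = 16
Alice: 15142 × 7/16 = 6624.63
Bob: 15142 × 7/16 = 6624.63
Carol: 15142 × 2/16 = 1892.75
= Alice: $6624.63, Bob: $6624.63, Carol: $1892.75

Alice: $6624.63, Bob: $6624.63, Carol: $1892.75


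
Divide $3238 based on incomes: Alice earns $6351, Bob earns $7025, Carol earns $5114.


Total income = 6351 + 7025 + 5114 = $18490
Alice: $3238 × 6351/18490 = $1112.20
Bob: $3238 × 7025/18490 = $1230.23
Carol: $3238 × 5114/18490 = $895.57
= Alice: $1112.20, Bob: $1230.23, Carol: $895.57

Alice: $1112.20, Bob: $1230.23, Carol: $895.57


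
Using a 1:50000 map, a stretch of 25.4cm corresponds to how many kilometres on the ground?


Real distance = map distance × scale
= 25.4cm × 50000
= 1270000 cm = 12700.0 m
= 12.700 km

12.700 km


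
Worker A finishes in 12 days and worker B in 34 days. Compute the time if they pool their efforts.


Rate of A = 1/12 per day
Rate of B = 1/34 per day
Combined rate = 1/12 + 1/34 = 46/408 ≈ 0.1127 per day
Days = 1 / combined rate = 408/46
≈ 8.87 days

8.87 days


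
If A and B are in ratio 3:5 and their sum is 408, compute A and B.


Let A = 3k, B = 5k.
3k + 5k = 408
8k = 408 → k = 408/8 = 51
A = 3×51 = 153, B = 5×51 = 255
= A = 153, B = 255

A = 153, B = 255


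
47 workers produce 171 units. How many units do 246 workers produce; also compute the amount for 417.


Direct proportion: y/x = constant
k = 171/47 ≈ 3.6383
y at x=246: k × 246 = 171 × 246 / 47 = 42066/47 ≈ 895.02
y at x=417: k × 417 = 171 × 417 / 47 = 71307/47 ≈ 1517.17
= 895.02 and 1517.17

895.02 and 1517.17


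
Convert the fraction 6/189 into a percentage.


Percentage = (part / whole) × 100
= (6 / 189) × 100
≈ 3.17%

3.17%


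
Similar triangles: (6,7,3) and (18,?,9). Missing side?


Scale factor = 18/6 = 3
Missing side = 7 × 3
= 21.0

21.0


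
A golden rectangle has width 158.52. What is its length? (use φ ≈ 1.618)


φ = (1 + √5) / 2 ≈ 1.618
Length = width × φ = 158.52 × 1.618 = 256.48536
≈ 256.49

256.49


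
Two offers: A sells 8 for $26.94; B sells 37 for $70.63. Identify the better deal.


Deal A: $26.94/8 = $3.3675/unit
Deal B: $70.63/37 = $1.9089/unit
B is cheaper per unit
= Deal B

Deal B


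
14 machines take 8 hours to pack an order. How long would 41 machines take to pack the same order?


Inverse proportion: x × y = constant
k = 14 × 8 = 112
y₂ = k / 41 = 112 / 41
= 2.73

2.73


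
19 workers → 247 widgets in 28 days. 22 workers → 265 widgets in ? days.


Days ∝ work / workers, so d₂ = d₁ × (m₁/m₂) × (w₂/w₁)
Workers factor (inverse): 19/22 ≈ 0.8636
Work factor (direct): 265/247 ≈ 1.0729
d₂ = 28 × 19/22 × 265/247 = (28 × 19 × 265) / (22 × 247) = 140980/5434
≈ 25.94 days

25.94 days


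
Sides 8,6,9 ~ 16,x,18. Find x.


Scale factor = 16/8 = 2
Missing side = 6 × 2
= 12.0

12.0


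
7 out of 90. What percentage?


Percentage = (part / whole) × 100
= (7 / 90) × 100
≈ 7.78%

7.78%


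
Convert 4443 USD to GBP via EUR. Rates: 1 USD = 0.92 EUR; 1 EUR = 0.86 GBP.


Step 1: 4443 USD × 0.92 = 4087.56 EUR
Step 2: 4087.56 EUR × 0.86 = 3515.30 GBP
Implied rate USD→GBP = 0.92 × 0.86 = 0.7912
= 3515.30 GBP

3515.30 GBP


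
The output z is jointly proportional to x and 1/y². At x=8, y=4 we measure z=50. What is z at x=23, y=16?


z = k·x/y²
Solve for k using the known point: k = z·y²/x = 50×16/8 = 800/8 = 100.0000
Now evaluate at x=23, y=16:
z = k × 23 / 256 = (800 × 23) / (8 × 256) = 18400/2048
≈ 8.9844

8.9844


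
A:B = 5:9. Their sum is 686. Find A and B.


Let A = 5k, B = 9k.
5k + 9k = 686
14k = 686 → k = 686/14 = 49
A = 5×49 = 245, B = 9×49 = 441
= A = 245, B = 441

A = 245, B = 441


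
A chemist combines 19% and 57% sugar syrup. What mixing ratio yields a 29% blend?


Let x parts of 19% mix with y parts of 57%.
19x + 57y = 29(x + y)
19x + 57y = 29x + 29y
x(19 - 29) = y(29 - 57)
x/y = (57 - 29)/(29 - 19) = 28/10
Simplify: 14:5
= 14:5

14:5


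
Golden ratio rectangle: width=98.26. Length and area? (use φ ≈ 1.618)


φ = (1 + √5) / 2 ≈ 1.618
Length = width × φ = 98.26 × 1.618 = 158.98468
≈ 158.98
Area = width × length = 98.26 × 158.98468 = 15621.8346568 ≈ 15621.83
= Length: 158.98, Area: 15621.83

Length: 158.98, Area: 15621.83


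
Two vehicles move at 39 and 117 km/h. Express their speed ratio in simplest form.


Ratio = 39:117
GCD = 39
Simplified = 1:3
Time ratio (same distance) = 3:1
Speed ratio = 1:3

1:3


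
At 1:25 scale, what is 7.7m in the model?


Model size = real / scale
= 7.7 / 25
= 0.3080 m

0.3080 m


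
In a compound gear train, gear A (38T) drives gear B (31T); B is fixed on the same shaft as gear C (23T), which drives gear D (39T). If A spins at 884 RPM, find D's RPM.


Stage 1: RPM_B = RPM_A × t_A/t_B = 884 × 38/31 = 33592/31 ≈ 1083.61
B and C share a shaft → RPM_C = RPM_B
Stage 2: RPM_D = RPM_C × t_C/t_D = RPM_A × (t_A×t_C)/(t_B×t_D)
Overall ratio = (38×23)/(31×39) = 874/1209
RPM_D = 884 × 874/1209 = 772616/1209
≈ 639.05 RPM

639.05 RPM


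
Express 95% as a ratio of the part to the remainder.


95% means 95 parts out of 100; remainder = 5
Part : remainder = 95:5
GCD = 5
= 19:1

19:1


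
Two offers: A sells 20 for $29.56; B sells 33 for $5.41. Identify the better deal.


Deal A: $29.56/20 = $1.4780/unit
Deal B: $5.41/33 = $0.1639/unit
B is cheaper per unit
= Deal B

Deal B


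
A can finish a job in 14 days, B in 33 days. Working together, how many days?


Rate of A = 1/14 per day
Rate of B = 1/33 per day
Combined rate = 1/14 + 1/33 = 47/462 ≈ 0.1017 per day
Days = 1 / combined rate = 462/47
≈ 9.83 days

9.83 days


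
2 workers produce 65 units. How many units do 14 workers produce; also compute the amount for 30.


Direct proportion: y/x = constant
k = 65/2 = 32.5000
y at x=14: k × 14 = 65 × 14 / 2 = 910/2 = 455.00
y at x=30: k × 30 = 65 × 30 / 2 = 1950/2 = 975.00
= 455.00 and 975.00

455.00 and 975.00


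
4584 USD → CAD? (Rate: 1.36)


Amount × rate = 4584 × 1.36
= 6234.24 CAD

6234.24 CAD


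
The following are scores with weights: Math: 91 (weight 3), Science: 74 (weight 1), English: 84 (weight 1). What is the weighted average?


Numerator = 91×3 + 74×1 + 84×1
= 273 + 74 + 84
= 431
Total weight = 5
Weighted avg = 431/5
= 86.20

86.20


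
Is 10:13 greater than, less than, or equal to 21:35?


10/13 = 0.7692
21/35 = 0.6000
0.7692 > 0.6000, so 10:13 is greater
= greater than

greater than


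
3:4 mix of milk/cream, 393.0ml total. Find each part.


Total parts = 3 + 4 = 7
milk: 393.0 × 3/7 = 168.4ml
cream: 393.0 × 4/7 = 224.6ml
= 168.4ml and 224.6ml

168.4ml and 224.6ml


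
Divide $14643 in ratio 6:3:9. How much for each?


Total parts = 6 + 3 + 9 = 18
Part 1: 14643 × 6/18 = 4881.00
Part 2: 14643 × 3/18 = 2440.50
Part 3: 14643 × 9/18 = 7321.50
= Part 1: $4881.00, Part 2: $2440.50, Part 3: $7321.50

Part 1: $4881.00, Part 2: $2440.50, Part 3: $7321.50


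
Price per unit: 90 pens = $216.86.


Unit rate = total / quantity
= 216.86 / 90
= $2.41 per unit

$2.41 per unit


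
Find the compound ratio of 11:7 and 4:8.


Compound ratio = (11×4) : (7×8)
= 44:56
GCD = 4
= 11:14

11:14


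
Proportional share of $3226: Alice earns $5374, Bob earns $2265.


Total income = 5374 + 2265 = $7639
Alice: $3226 × 5374/7639 = $2269.48
Bob: $3226 × 2265/7639 = $956.52
= Alice: $2269.48, Bob: $956.52

Alice: $2269.48, Bob: $956.52


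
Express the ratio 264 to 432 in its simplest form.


GCD(264, 432) = 24
264/24 : 432/24
= 11:18

11:18


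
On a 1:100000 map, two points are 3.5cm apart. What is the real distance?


Real distance = map distance × scale
= 3.5cm × 100000
= 350000 cm = 3500.0 m
= 3.500 km

3.500 km


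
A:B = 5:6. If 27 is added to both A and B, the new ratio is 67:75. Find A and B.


Let A = 5k, B = 6k.
(5k + 27) / (6k + 27) = 67/75
Cross-multiply: 75(5k + 27) = 67(6k + 27)
375k + 2025 = 402k + 1809
375k - 402k = 1809 - 2025
-27k = -216
k = -216/-27 = 8
A = 5×8 = 40, B = 6×8 = 48
= A = 40, B = 48

A = 40, B = 48


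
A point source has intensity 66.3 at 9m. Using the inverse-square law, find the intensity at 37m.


I₁d₁² = I₂d₂²
I₂ = I₁ × (d₁/d₂)²
= 66.3 × (9/37)²
= 66.3 × 81/1369
= 5370.3/1369
≈ 3.9228

3.9228


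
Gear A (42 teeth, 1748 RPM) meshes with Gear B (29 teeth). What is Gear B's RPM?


Gear ratio = 42:29 = 42:29
RPM_B = RPM_A × (teeth_A / teeth_B)
= 1748 × (42/29)
= 2531.6 RPM

2531.6 RPM


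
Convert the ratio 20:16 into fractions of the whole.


Total parts = 20 + 16 = 36
First part: 20/36 = 5/9
Second part: 16/36 = 4/9
= 5/9 and 4/9

5/9 and 4/9


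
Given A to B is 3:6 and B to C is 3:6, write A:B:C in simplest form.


Match B: multiply A:B by 3 → 9:18
Multiply B:C by 6 → 18:36
Combined: 9:18:36
GCD = 9
= 1:2:4

1:2:4


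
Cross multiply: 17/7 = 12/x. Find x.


Cross multiply: 17 × x = 7 × 12
17x = 84
x = 84 / 17
= 4.94

4.94


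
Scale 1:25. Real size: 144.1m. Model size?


Model size = real / scale
= 144.1 / 25
= 5.7640 m

5.7640 m


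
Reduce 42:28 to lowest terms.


GCD(42, 28) = 14
42/14 : 28/14
= 3:2

3:2


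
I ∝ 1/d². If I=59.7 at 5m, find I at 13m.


I₁d₁² = I₂d₂²
I₂ = I₁ × (d₁/d₂)²
= 59.7 × (5/13)²
= 59.7 × 25/169
= 1492.5/169
≈ 8.8314

8.8314


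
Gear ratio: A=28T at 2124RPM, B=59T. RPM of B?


Gear ratio = 28:59 = 28:59
RPM_B = RPM_A × (teeth_A / teeth_B)
= 2124 × (28/59)
= 1008.0 RPM

1008.0 RPM


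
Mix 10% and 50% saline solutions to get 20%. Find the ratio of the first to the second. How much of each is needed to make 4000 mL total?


Let x parts of 10% mix with y parts of 50%.
10x + 50y = 20(x + y)
10x + 50y = 20x + 20y
x(10 - 20) = y(20 - 50)
x/y = (50 - 20)/(20 - 10) = 30/10
Simplify: 3:1
Total parts = 4; one part = 4000/4 = 1000.00 mL
10% solution: 3×1000.00 = 3000.00 mL
50% solution: 1×1000.00 = 1000.00 mL
= ratio 3:1; 3000.00 mL and 1000.00 mL

ratio 3:1; 3000.00 mL and 1000.00 mL


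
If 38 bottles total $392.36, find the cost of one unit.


Unit rate = total / quantity
= 392.36 / 38
= $10.33 per unit

$10.33 per unit


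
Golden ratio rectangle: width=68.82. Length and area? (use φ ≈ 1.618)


φ = (1 + √5) / 2 ≈ 1.618
Length = width × φ = 68.82 × 1.618 = 111.35076
≈ 111.35
Area = width × length = 68.82 × 111.35076 = 7663.1593032 ≈ 7663.16
= Length: 111.35, Area: 7663.16

Length: 111.35, Area: 7663.16


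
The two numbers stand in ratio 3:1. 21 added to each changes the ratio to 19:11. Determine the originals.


Let A = 3k, B = 1k.
(3k + 21) / (1k + 21) = 19/11
Cross-multiply: 11(3k + 21) = 19(1k + 21)
33k + 231 = 19k + 399
33k - 19k = 399 - 231
14k = 168
k = 168/14 = 12
A = 3×12 = 36, B = 1×12 = 12
= A = 36, B = 12

A = 36, B = 12


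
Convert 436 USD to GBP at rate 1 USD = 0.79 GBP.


Amount × rate = 436 × 0.79
= 344.44 GBP

344.44 GBP


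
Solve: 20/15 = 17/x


Cross multiply: 20 × x = 15 × 17
20x = 255
x = 255 / 20
= 12.75

12.75


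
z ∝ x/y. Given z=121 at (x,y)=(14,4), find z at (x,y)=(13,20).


z = k·x/y
Solve for k using the known point: k = z·y/x = 121×4/14 = 484/14 ≈ 34.5714
Now evaluate at x=13, y=20:
z = k × 13 / 20 = (484 × 13) / (14 × 20) = 6292/280
≈ 22.4714

22.4714


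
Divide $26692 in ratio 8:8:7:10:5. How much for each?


Total parts = 8 + 8 + 7 + 10 + 5 = 38
Part 1: 26692 × 8/38 = 5619.37
Part 2: 26692 × 8/38 = 5619.37
Part 3: 26692 × 7/38 = 4916.95
Part 4: 26692 × 10/38 = 7024.21
Part 5: 26692 × 5/38 = 3512.11
= Part 1: $5619.37, Part 2: $5619.37, Part 3: $4916.95, Part 4: $7024.21, Part 5: $3512.11

Part 1: $5619.37, Part 2: $5619.37, Part 3: $4916.95, Part 4: $7024.21, Part 5: $3512.11


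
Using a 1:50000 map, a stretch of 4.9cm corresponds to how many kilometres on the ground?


Real distance = map distance × scale
= 4.9cm × 50000
= 245000 cm = 2450.0 m
= 2.450 km

2.450 km


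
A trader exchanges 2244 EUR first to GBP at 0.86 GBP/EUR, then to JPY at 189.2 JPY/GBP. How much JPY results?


Step 1: 2244 EUR × 0.86 = 1929.84 GBP
Step 2: 1929.84 GBP × 189.2 = 365125.73 JPY
Implied rate EUR→JPY = 0.86 × 189.2 = 162.7120
= 365125.73 JPY

365125.73 JPY


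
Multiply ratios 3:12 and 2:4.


Compound ratio = (3×2) : (12×4)
= 6:48
GCD = 6
= 1:8

1:8


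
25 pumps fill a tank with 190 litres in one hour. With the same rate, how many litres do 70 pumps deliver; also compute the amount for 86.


Direct proportion: y/x = constant
k = 190/25 = 7.6000
y at x=70: k × 70 = 190 × 70 / 25 = 13300/25 = 532.00
y at x=86: k × 86 = 190 × 86 / 25 = 16340/25 = 653.60
= 532.00 and 653.60

532.00 and 653.60


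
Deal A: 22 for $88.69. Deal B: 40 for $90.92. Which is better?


Deal A: $88.69/22 = $4.0314/unit
Deal B: $90.92/40 = $2.2730/unit
B is cheaper per unit
= Deal B

Deal B


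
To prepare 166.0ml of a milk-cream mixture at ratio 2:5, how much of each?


Total parts = 2 + 5 = 7
milk: 166.0 × 2/7 = 47.4ml
cream: 166.0 × 5/7 = 118.6ml
= 47.4ml and 118.6ml

47.4ml and 118.6ml


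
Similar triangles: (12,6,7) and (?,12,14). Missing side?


Scale factor = 12/6 = 2
Missing side = 12 × 2
= 24.0

24.0


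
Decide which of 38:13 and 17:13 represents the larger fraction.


38/13 = 2.9231
17/13 = 1.3077
2.9231 > 1.3077, so 38:13 is greater
= 38:13

38:13


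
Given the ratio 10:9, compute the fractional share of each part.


Total parts = 10 + 9 = 19
First part: 10/19 = 10/19
Second part: 9/19 = 9/19
= 10/19 and 9/19

10/19 and 9/19


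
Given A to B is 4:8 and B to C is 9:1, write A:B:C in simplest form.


Match B: multiply A:B by 9 → 36:72
Multiply B:C by 8 → 72:8
Combined: 36:72:8
GCD = 4
= 9:18:2

9:18:2


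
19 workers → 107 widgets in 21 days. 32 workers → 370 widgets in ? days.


Days ∝ work / workers, so d₂ = d₁ × (m₁/m₂) × (w₂/w₁)
Workers factor (inverse): 19/32 ≈ 0.5938
Work factor (direct): 370/107 ≈ 3.4579
d₂ = 21 × 19/32 × 370/107 = (21 × 19 × 370) / (32 × 107) = 147630/3424
≈ 43.12 days

43.12 days


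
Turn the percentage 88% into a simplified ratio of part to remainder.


88% means 88 parts out of 100; remainder = 12
Part : remainder = 88:12
GCD = 4
= 22:3

22:3


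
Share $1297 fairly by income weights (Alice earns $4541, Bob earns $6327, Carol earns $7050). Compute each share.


Total income = 4541 + 6327 + 7050 = $17918
Alice: $1297 × 4541/17918 = $328.70
Bob: $1297 × 6327/17918 = $457.98
Carol: $1297 × 7050/17918 = $510.32
= Alice: $328.70, Bob: $457.98, Carol: $510.32

Alice: $328.70, Bob: $457.98, Carol: $510.32


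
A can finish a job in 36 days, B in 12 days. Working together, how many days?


Rate of A = 1/36 per day
Rate of B = 1/12 per day
Combined rate = 1/36 + 1/12 = 48/432 ≈ 0.1111 per day
Days = 1 / combined rate = 432/48
= 9.00 days

9.00 days


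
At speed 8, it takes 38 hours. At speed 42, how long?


Inverse proportion: x × y = constant
k = 8 × 38 = 304
y₂ = k / 42 = 304 / 42
= 7.24

7.24


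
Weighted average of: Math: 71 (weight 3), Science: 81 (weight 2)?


Numerator = 71×3 + 81×2
= 213 + 162
= 375
Total weight = 5
Weighted avg = 375/5
= 75.00

75.00


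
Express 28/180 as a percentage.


Percentage = (part / whole) × 100
= (28 / 180) × 100
≈ 15.56%

15.56%


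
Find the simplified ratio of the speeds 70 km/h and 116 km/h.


Ratio = 70:116
GCD = 2
Simplified = 35:58
Time ratio (same distance) = 58:35
Speed ratio = 35:58

35:58


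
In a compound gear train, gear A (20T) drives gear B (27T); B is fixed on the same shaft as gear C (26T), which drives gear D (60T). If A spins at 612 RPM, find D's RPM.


Stage 1: RPM_B = RPM_A × t_A/t_B = 612 × 20/27 = 12240/27 ≈ 453.33
B and C share a shaft → RPM_C = RPM_B
Stage 2: RPM_D = RPM_C × t_C/t_D = RPM_A × (t_A×t_C)/(t_B×t_D)
Overall ratio = (20×26)/(27×60) = 520/1620
RPM_D = 612 × 520/1620 = 318240/1620
≈ 196.44 RPM

196.44 RPM


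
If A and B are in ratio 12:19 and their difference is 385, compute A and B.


Let A = 12k, B = 19k.
19k - 12k = 385
7k = 385 → k = 385/7 = 55
A = 12×55 = 660, B = 19×55 = 1045
= A = 660, B = 1045

A = 660, B = 1045


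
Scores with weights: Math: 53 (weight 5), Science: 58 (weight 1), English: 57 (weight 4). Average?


Numerator = 53×5 + 58×1 + 57×4
= 265 + 58 + 228
= 551
Total weight = 10
Weighted avg = 551/10
= 55.10

55.10


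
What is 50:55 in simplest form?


GCD(50, 55) = 5
50/5 : 55/5
= 10:11

10:11


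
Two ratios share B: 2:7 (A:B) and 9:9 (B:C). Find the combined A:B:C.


Match B: multiply A:B by 9 → 18:63
Multiply B:C by 7 → 63:63
Combined: 18:63:63
GCD = 9
= 2:7:7

2:7:7


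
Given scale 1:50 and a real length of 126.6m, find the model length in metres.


Model size = real / scale
= 126.6 / 50
= 2.5320 m

2.5320 m


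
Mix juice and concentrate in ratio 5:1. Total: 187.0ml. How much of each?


Total parts = 5 + 1 = 6
juice: 187.0 × 5/6 = 155.8ml
concentrate: 187.0 × 1/6 = 31.2ml
= 155.8ml and 31.2ml

155.8ml and 31.2ml


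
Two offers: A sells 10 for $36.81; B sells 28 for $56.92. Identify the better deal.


Deal A: $36.81/10 = $3.6810/unit
Deal B: $56.92/28 = $2.0329/unit
B is cheaper per unit
= Deal B

Deal B


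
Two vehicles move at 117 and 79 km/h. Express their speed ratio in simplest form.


Ratio = 117:79
GCD = 1
Simplified = 117:79
Time ratio (same distance) = 79:117
Speed ratio = 117:79

117:79


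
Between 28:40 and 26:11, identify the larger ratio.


28/40 = 0.7000
26/11 = 2.3636
0.7000 < 2.3636, so 28:40 is less
= 26:11

26:11


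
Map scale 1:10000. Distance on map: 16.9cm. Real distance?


Real distance = map distance × scale
= 16.9cm × 10000
= 169000 cm = 1690.0 m
= 1.690 km

1.690 km


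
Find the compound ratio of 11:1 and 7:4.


Compound ratio = (11×7) : (1×4)
= 77:4
GCD = 1
= 77:4

77:4


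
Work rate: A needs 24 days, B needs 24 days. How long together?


Rate of A = 1/24 per day
Rate of B = 1/24 per day
Combined rate = 1/24 + 1/24 = 48/576 ≈ 0.0833 per day
Days = 1 / combined rate = 576/48
= 12.00 days

12.00 days


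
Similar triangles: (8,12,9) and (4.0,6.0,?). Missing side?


Scale factor = 4.0/8 = 0.5
Missing side = 9 × 0.5
= 4.5

4.5


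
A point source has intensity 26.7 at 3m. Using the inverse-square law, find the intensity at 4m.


I₁d₁² = I₂d₂²
I₂ = I₁ × (d₁/d₂)²
= 26.7 × (3/4)²
= 26.7 × 9/16
= 240.3/16
≈ 15.0188

15.0188


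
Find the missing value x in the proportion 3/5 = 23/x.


Cross multiply: 3 × x = 5 × 23
3x = 115
x = 115 / 3
= 38.33

38.33


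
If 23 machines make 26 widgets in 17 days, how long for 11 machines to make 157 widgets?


Days ∝ work / workers, so d₂ = d₁ × (m₁/m₂) × (w₂/w₁)
Workers factor (inverse): 23/11 ≈ 2.0909
Work factor (direct): 157/26 ≈ 6.0385
d₂ = 17 × 23/11 × 157/26 = (17 × 23 × 157) / (11 × 26) = 61387/286
≈ 214.64 days

214.64 days


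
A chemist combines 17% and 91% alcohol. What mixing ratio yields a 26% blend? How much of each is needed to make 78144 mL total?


Let x parts of 17% mix with y parts of 91%.
17x + 91y = 26(x + y)
17x + 91y = 26x + 26y
x(17 - 26) = y(26 - 91)
x/y = (91 - 26)/(26 - 17) = 65/9
Simplify: 65:9
Total parts = 74; one part = 78144/74 = 1056.00 mL
17% solution: 65×1056.00 = 68640.00 mL
91% solution: 9×1056.00 = 9504.00 mL
= ratio 65:9; 68640.00 mL and 9504.00 mL

ratio 65:9; 68640.00 mL and 9504.00 mL


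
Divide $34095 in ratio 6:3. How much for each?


Total parts = 6 + 3 = 9
Part 1: 34095 × 6/9 = 22730.00
Part 2: 34095 × 3/9 = 11365.00
= Part 1: $22730.00, Part 2: $11365.00

Part 1: $22730.00, Part 2: $11365.00


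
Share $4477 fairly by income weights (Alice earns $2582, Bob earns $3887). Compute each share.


Total income = 2582 + 3887 = $6469
Alice: $4477 × 2582/6469 = $1786.92
Bob: $4477 × 3887/6469 = $2690.08
= Alice: $1786.92, Bob: $2690.08

Alice: $1786.92, Bob: $2690.08


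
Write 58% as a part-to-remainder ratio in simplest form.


58% means 58 parts out of 100; remainder = 42
Part : remainder = 58:42
GCD = 2
= 29:21

29:21


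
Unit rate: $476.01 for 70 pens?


Unit rate = total / quantity
= 476.01 / 70
= $6.80 per unit

$6.80 per unit


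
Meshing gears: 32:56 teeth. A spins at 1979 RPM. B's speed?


Gear ratio = 32:56 = 4:7
RPM_B = RPM_A × (teeth_A / teeth_B)
= 1979 × (32/56)
= 1130.9 RPM

1130.9 RPM


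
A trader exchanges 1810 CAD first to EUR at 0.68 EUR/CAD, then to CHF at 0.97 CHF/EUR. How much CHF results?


Step 1: 1810 CAD × 0.68 = 1230.80 EUR
Step 2: 1230.80 EUR × 0.97 = 1193.88 CHF
Implied rate CAD→CHF = 0.68 × 0.97 = 0.6596
= 1193.88 CHF

1193.88 CHF


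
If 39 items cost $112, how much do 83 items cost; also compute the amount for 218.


Direct proportion: y/x = constant
k = 112/39 ≈ 2.8718
y at x=83: k × 83 = 112 × 83 / 39 = 9296/39 ≈ 238.36
y at x=218: k × 218 = 112 × 218 / 39 = 24416/39 ≈ 626.05
= 238.36 and 626.05

238.36 and 626.05


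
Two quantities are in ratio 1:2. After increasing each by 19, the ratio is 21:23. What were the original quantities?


Let A = 1k, B = 2k.
(1k + 19) / (2k + 19) = 21/23
Cross-multiply: 23(1k + 19) = 21(2k + 19)
23k + 437 = 42k + 399
23k - 42k = 399 - 437
-19k = -38
k = -38/-19 = 2
A = 1×2 = 2, B = 2×2 = 4
= A = 2, B = 4

A = 2, B = 4


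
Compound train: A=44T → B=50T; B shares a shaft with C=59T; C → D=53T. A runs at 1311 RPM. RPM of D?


Stage 1: RPM_B = RPM_A × t_A/t_B = 1311 × 44/50 = 57684/50 = 1153.68
B and C share a shaft → RPM_C = RPM_B
Stage 2: RPM_D = RPM_C × t_C/t_D = RPM_A × (t_A×t_C)/(t_B×t_D)
Overall ratio = (44×59)/(50×53) = 2596/2650
RPM_D = 1311 × 2596/2650 = 3403356/2650
≈ 1284.29 RPM

1284.29 RPM


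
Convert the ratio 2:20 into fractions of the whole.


Total parts = 2 + 20 = 22
First part: 2/22 = 1/11
Second part: 20/22 = 10/11
= 1/11 and 10/11

1/11 and 10/11


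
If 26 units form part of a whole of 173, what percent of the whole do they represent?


Percentage = (part / whole) × 100
= (26 / 173) × 100
≈ 15.03%

15.03%


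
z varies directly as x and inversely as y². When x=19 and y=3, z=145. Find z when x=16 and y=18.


z = k·x/y²
Solve for k using the known point: k = z·y²/x = 145×9/19 = 1305/19 ≈ 68.6842
Now evaluate at x=16, y=18:
z = k × 16 / 324 = (1305 × 16) / (19 × 324) = 20880/6156
≈ 3.3918

3.3918


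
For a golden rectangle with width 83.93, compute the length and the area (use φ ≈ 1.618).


φ = (1 + √5) / 2 ≈ 1.618
Length = width × φ = 83.93 × 1.618 = 135.79874
≈ 135.80
Area = width × length = 83.93 × 135.79874 = 11397.5882482 ≈ 11397.59
= Length: 135.80, Area: 11397.59

Length: 135.80, Area: 11397.59


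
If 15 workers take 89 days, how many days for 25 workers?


Inverse proportion: x × y = constant
k = 15 × 89 = 1335
y₂ = k / 25 = 1335 / 25
= 53.40

53.40


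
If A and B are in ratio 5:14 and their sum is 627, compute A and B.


Let A = 5k, B = 14k.
5k + 14k = 627
19k = 627 → k = 627/19 = 33
A = 5×33 = 165, B = 14×33 = 462
= A = 165, B = 462

A = 165, B = 462


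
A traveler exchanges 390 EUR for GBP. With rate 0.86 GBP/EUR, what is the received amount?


Amount × rate = 390 × 0.86
= 335.40 GBP

335.40 GBP


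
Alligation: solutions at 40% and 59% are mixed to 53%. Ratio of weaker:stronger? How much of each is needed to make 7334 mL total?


Let x parts of 40% mix with y parts of 59%.
40x + 59y = 53(x + y)
40x + 59y = 53x + 53y
x(40 - 53) = y(53 - 59)
x/y = (59 - 53)/(53 - 40) = 6/13
Simplify: 6:13
Total parts = 19; one part = 7334/19 = 386.00 mL
40% solution: 6×386.00 = 2316.00 mL
59% solution: 13×386.00 = 5018.00 mL
= ratio 6:13; 2316.00 mL and 5018.00 mL

ratio 6:13; 2316.00 mL and 5018.00 mL


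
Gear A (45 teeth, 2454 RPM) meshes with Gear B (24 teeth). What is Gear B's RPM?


Gear ratio = 45:24 = 15:8
RPM_B = RPM_A × (teeth_A / teeth_B)
= 2454 × (45/24)
= 4601.3 RPM

4601.3 RPM


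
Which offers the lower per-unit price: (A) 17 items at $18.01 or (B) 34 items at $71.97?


Deal A: $18.01/17 = $1.0594/unit
Deal B: $71.97/34 = $2.1168/unit
A is cheaper per unit
= Deal A

Deal A


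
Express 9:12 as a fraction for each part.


Total parts = 9 + 12 = 21
First part: 9/21 = 3/7
Second part: 12/21 = 4/7
= 3/7 and 4/7

3/7 and 4/7


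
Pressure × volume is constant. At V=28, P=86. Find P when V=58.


Inverse proportion: x × y = constant
k = 28 × 86 = 2408
y₂ = k / 58 = 2408 / 58
= 41.52

41.52


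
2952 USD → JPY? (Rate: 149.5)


Amount × rate = 2952 × 149.5
= 441324.00 JPY

441324.00 JPY


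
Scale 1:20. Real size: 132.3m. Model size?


Model size = real / scale
= 132.3 / 20
= 6.6150 m

6.6150 m


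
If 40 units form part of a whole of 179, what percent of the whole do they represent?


Percentage = (part / whole) × 100
= (40 / 179) × 100
≈ 22.35%

22.35%


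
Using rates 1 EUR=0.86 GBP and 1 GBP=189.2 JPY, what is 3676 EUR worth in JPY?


Step 1: 3676 EUR × 0.86 = 3161.36 GBP
Step 2: 3161.36 GBP × 189.2 = 598129.31 JPY
Implied rate EUR→JPY = 0.86 × 189.2 = 162.7120
= 598129.31 JPY

598129.31 JPY


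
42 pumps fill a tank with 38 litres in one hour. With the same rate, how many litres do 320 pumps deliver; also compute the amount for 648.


Direct proportion: y/x = constant
k = 38/42 ≈ 0.9048
y at x=320: k × 320 = 38 × 320 / 42 = 12160/42 ≈ 289.52
y at x=648: k × 648 = 38 × 648 / 42 = 24624/42 ≈ 586.29
= 289.52 and 586.29

289.52 and 586.29


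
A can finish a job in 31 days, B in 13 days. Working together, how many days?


Rate of A = 1/31 per day
Rate of B = 1/13 per day
Combined rate = 1/31 + 1/13 = 44/403 ≈ 0.1092 per day
Days = 1 / combined rate = 403/44
≈ 9.16 days

9.16 days


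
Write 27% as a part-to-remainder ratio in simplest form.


27% means 27 parts out of 100; remainder = 73
Part : remainder = 27:73
GCD = 1
= 27:73

27:73


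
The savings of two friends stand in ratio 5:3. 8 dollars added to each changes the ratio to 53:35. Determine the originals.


Let A = 5k, B = 3k.
(5k + 8) / (3k + 8) = 53/35
Cross-multiply: 35(5k + 8) = 53(3k + 8)
175k + 280 = 159k + 424
175k - 159k = 424 - 280
16k = 144
k = 144/16 = 9
A = 5×9 = 45, B = 3×9 = 27
= A = 45, B = 27

A = 45, B = 27


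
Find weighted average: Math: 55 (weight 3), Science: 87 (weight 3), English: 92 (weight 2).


Numerator = 55×3 + 87×3 + 92×2
= 165 + 261 + 184
= 610
Total weight = 8
Weighted avg = 610/8
= 76.25

76.25


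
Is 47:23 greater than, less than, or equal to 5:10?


47/23 = 2.0435
5/10 = 0.5000
2.0435 > 0.5000, so 47:23 is greater
= greater than

greater than


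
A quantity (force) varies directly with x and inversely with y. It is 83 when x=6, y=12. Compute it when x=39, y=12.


z = k·x/y
Solve for k using the known point: k = z·y/x = 83×12/6 = 996/6 = 166.0000
Now evaluate at x=39, y=12:
z = k × 39 / 12 = (996 × 39) / (6 × 12) = 38844/72
= 539.5000

539.5000


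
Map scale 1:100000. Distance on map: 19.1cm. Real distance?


Real distance = map distance × scale
= 19.1cm × 100000
= 1910000 cm = 19100.0 m
= 19.100 km

19.100 km


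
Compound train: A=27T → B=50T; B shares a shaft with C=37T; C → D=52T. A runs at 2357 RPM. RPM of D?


Stage 1: RPM_B = RPM_A × t_A/t_B = 2357 × 27/50 = 63639/50 = 1272.78
B and C share a shaft → RPM_C = RPM_B
Stage 2: RPM_D = RPM_C × t_C/t_D = RPM_A × (t_A×t_C)/(t_B×t_D)
Overall ratio = (27×37)/(50×52) = 999/2600
RPM_D = 2357 × 999/2600 = 2354643/2600
≈ 905.63 RPM

905.63 RPM


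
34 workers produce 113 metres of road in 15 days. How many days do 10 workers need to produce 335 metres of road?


Days ∝ work / workers, so d₂ = d₁ × (m₁/m₂) × (w₂/w₁)
Workers factor (inverse): 34/10 = 3.4000
Work factor (direct): 335/113 ≈ 2.9646
d₂ = 15 × 34/10 × 335/113 = (15 × 34 × 335) / (10 × 113) = 170850/1130
≈ 151.19 days

151.19 days


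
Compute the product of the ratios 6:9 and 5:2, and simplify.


Compound ratio = (6×5) : (9×2)
= 30:18
GCD = 6
= 5:3

5:3


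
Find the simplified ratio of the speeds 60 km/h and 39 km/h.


Ratio = 60:39
GCD = 3
Simplified = 20:13
Time ratio (same distance) = 13:20
Speed ratio = 20:13

20:13


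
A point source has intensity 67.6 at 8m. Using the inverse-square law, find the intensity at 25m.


I₁d₁² = I₂d₂²
I₂ = I₁ × (d₁/d₂)²
= 67.6 × (8/25)²
= 67.6 × 64/625
= 4326.4/625
≈ 6.9222

6.9222


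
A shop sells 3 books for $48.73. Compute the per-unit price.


Unit rate = total / quantity
= 48.73 / 3
= $16.24 per unit

$16.24 per unit


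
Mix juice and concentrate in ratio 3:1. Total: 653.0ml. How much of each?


Total parts = 3 + 1 = 4
juice: 653.0 × 3/4 = 489.8ml
concentrate: 653.0 × 1/4 = 163.3ml
= 489.8ml and 163.3ml

489.8ml and 163.3ml


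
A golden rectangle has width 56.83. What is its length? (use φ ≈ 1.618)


φ = (1 + √5) / 2 ≈ 1.618
Length = width × φ = 56.83 × 1.618 = 91.95094
≈ 91.95

91.95


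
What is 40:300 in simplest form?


GCD(40, 300) = 20
40/20 : 300/20
= 2:15

2:15


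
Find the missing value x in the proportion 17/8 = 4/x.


Cross multiply: 17 × x = 8 × 4
17x = 32
x = 32 / 17
= 1.88

1.88


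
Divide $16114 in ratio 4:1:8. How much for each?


Total parts = 4 + 1 + 8 = 13
Part 1: 16114 × 4/13 = 4958.15
Part 2: 16114 × 1/13 = 1239.54
Part 3: 16114 × 8/13 = 9916.31
= Part 1: $4958.15, Part 2: $1239.54, Part 3: $9916.31

Part 1: $4958.15, Part 2: $1239.54, Part 3: $9916.31


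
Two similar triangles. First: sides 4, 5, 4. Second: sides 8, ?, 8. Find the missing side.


Scale factor = 8/4 = 2
Missing side = 5 × 2
= 10.0

10.0


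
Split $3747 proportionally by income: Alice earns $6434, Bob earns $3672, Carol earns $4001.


Total income = 6434 + 3672 + 4001 = $14107
Alice: $3747 × 6434/14107 = $1708.95
Bob: $3747 × 3672/14107 = $975.33
Carol: $3747 × 4001/14107 = $1062.72
= Alice: $1708.95, Bob: $975.33, Carol: $1062.72

Alice: $1708.95, Bob: $975.33, Carol: $1062.72


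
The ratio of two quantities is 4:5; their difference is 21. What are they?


Let A = 4k, B = 5k.
5k - 4k = 21
1k = 21 → k = 21/1 = 21
A = 4×21 = 84, B = 5×21 = 105
= A = 84, B = 105

A = 84, B = 105


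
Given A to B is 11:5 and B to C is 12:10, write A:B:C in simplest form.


Match B: multiply A:B by 12 → 132:60
Multiply B:C by 5 → 60:50
Combined: 132:60:50
GCD = 2
= 66:30:25

66:30:25


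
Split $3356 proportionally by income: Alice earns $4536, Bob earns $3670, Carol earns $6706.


Total income = 4536 + 3670 + 6706 = $14912
Alice: $3356 × 4536/14912 = $1020.84
Bob: $3356 × 3670/14912 = $825.95
Carol: $3356 × 6706/14912 = $1509.21
= Alice: $1020.84, Bob: $825.95, Carol: $1509.21

Alice: $1020.84, Bob: $825.95, Carol: $1509.21


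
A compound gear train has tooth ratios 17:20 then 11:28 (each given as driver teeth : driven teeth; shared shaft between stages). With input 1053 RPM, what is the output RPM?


Stage 1: RPM_B = RPM_A × t_A/t_B = 1053 × 17/20 = 17901/20 = 895.05
B and C share a shaft → RPM_C = RPM_B
Stage 2: RPM_D = RPM_C × t_C/t_D = RPM_A × (t_A×t_C)/(t_B×t_D)
Overall ratio = (17×11)/(20×28) = 187/560
RPM_D = 1053 × 187/560 = 196911/560
≈ 351.63 RPM

351.63 RPM


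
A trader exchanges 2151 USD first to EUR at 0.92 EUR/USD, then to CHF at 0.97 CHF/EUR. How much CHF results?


Step 1: 2151 USD × 0.92 = 1978.92 EUR
Step 2: 1978.92 EUR × 0.97 = 1919.55 CHF
Implied rate USD→CHF = 0.92 × 0.97 = 0.8924
= 1919.55 CHF

1919.55 CHF


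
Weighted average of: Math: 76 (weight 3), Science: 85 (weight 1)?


Numerator = 76×3 + 85×1
= 228 + 85
= 313
Total weight = 4
Weighted avg = 313/4
= 78.25

78.25


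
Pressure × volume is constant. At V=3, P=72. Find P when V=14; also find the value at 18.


Inverse proportion: x × y = constant
k = 3 × 72 = 216
At x=14: k/14 = 15.43
At x=18: k/18 = 12.00
= 15.43 and 12.00

15.43 and 12.00


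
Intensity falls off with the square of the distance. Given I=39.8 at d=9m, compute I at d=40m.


I₁d₁² = I₂d₂²
I₂ = I₁ × (d₁/d₂)²
= 39.8 × (9/40)²
= 39.8 × 81/1600
= 3223.8/1600
≈ 2.0149

2.0149


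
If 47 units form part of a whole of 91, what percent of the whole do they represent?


Percentage = (part / whole) × 100
= (47 / 91) × 100
≈ 51.65%

51.65%


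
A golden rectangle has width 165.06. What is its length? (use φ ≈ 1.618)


φ = (1 + √5) / 2 ≈ 1.618
Length = width × φ = 165.06 × 1.618 = 267.06708
≈ 267.07

267.07


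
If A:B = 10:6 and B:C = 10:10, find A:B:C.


Match B: multiply A:B by 10 → 100:60
Multiply B:C by 6 → 60:60
Combined: 100:60:60
GCD = 20
= 5:3:3

5:3:3


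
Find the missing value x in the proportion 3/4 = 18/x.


Cross multiply: 3 × x = 4 × 18
3x = 72
x = 72 / 3
= 24.00

24.00


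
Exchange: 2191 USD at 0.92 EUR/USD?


Amount × rate = 2191 × 0.92
= 2015.72 EUR

2015.72 EUR


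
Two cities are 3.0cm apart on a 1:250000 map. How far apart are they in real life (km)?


Real distance = map distance × scale
= 3.0cm × 250000
= 750000 cm = 7500.0 m
= 7.500 km

7.500 km


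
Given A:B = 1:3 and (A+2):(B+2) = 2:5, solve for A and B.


Let A = 1k, B = 3k.
(1k + 2) / (3k + 2) = 2/5
Cross-multiply: 5(1k + 2) = 2(3k + 2)
5k + 10 = 6k + 4
5k - 6k = 4 - 10
-1k = -6
k = -6/-1 = 6
A = 1×6 = 6, B = 3×6 = 18
= A = 6, B = 18

A = 6, B = 18


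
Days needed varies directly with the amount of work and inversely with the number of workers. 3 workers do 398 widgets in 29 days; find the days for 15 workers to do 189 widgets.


Days ∝ work / workers, so d₂ = d₁ × (m₁/m₂) × (w₂/w₁)
Workers factor (inverse): 3/15 = 0.2000
Work factor (direct): 189/398 ≈ 0.4749
d₂ = 29 × 3/15 × 189/398 = (29 × 3 × 189) / (15 × 398) = 16443/5970
≈ 2.75 days

2.75 days


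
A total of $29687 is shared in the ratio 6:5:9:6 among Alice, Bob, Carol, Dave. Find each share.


Total parts = 6 + 5 + 9 + 6 = 26
Alice: 29687 × 6/26 = 6850.85
Bob: 29687 × 5/26 = 5709.04
Carol: 29687 × 9/26 = 10276.27
Dave: 29687 × 6/26 = 6850.85
= Alice: $6850.85, Bob: $5709.04, Carol: $10276.27, Dave: $6850.85

Alice: $6850.85, Bob: $5709.04, Carol: $10276.27, Dave: $6850.85


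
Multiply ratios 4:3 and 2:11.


Compound ratio = (4×2) : (3×11)
= 8:33
GCD = 1
= 8:33

8:33


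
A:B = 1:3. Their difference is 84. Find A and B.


Let A = 1k, B = 3k.
3k - 1k = 84
2k = 84 → k = 84/2 = 42
A = 1×42 = 42, B = 3×42 = 126
= A = 42, B = 126

A = 42, B = 126
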